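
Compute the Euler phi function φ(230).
88

230 = 2 × 5 × 23
φ(n) = n × ∏(1 - 1/p) for each prime p dividing n
φ(230) = 230 × (1 - 1/2) × (1 - 1/5) × (1 - 1/23) = 88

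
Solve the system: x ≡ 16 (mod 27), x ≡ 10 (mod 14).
178

Using Chinese Remainder Theorem:
M = 27 × 14 = 378
M1 = 14, M2 = 27
y1 = 14^(-1) mod 27 = 2
y2 = 27^(-1) mod 14 = 13
x = (16×14×2 + 10×27×13) mod 378 = 178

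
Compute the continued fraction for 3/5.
[0; 1, 1, 2]

Euclidean algorithm steps:
3 = 0 × 5 + 3
5 = 1 × 3 + 2
3 = 1 × 2 + 1
2 = 2 × 1 + 0
Continued fraction: [0; 1, 1, 2]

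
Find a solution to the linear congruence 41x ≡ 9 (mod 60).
x ≡ 9 (mod 60)

gcd(41, 60) = 1, which divides 9, so solutions exist.
Find 41^(-1) mod 60 by the extended Euclidean algorithm:
60 = 1 × 41 + 19  ⟹  19 = (1)·60 + (-1)·41
41 = 2 × 19 + 3  ⟹  3 = (-2)·60 + (3)·41
19 = 6 × 3 + 1  ⟹  1 = (13)·60 + (-19)·41
So (-19)·41 ≡ 1 (mod 60), i.e. 41^(-1) ≡ -19 ≡ 41 (mod 60).
x ≡ 41 × 9 = 369 ≡ 9 (mod 60).
Check: 41 × 9 = 369 ≡ 9 (mod 60).
Unique solution: x ≡ 9 (mod 60)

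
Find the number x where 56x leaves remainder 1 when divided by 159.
71

gcd(56, 159) = 1, so the inverse exists.
Extended Euclidean algorithm on (159, 56):
159 = 2 × 56 + 47  ⟹  47 = (1)·159 + (-2)·56
56 = 1 × 47 + 9  ⟹  9 = (-1)·159 + (3)·56
47 = 5 × 9 + 2  ⟹  2 = (6)·159 + (-17)·56
9 = 4 × 2 + 1  ⟹  1 = (-25)·159 + (71)·56
So (71)·56 ≡ 1 (mod 159), i.e. 56^(-1) ≡ 71 (mod 159).
Check: 56 × 71 = 3976 ≡ 1 (mod 159)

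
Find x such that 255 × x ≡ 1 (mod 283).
192

gcd(255, 283) = 1, so the inverse exists.
Extended Euclidean algorithm on (283, 255):
283 = 1 × 255 + 28  ⟹  28 = (1)·283 + (-1)·255
255 = 9 × 28 + 3  ⟹  3 = (-9)·283 + (10)·255
28 = 9 × 3 + 1  ⟹  1 = (82)·283 + (-91)·255
So (-91)·255 ≡ 1 (mod 283), i.e. 255^(-1) ≡ -91 ≡ 192 (mod 283).
Check: 255 × 192 = 48960 ≡ 1 (mod 283)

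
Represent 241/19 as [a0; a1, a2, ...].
[12; 1, 2, 6]

Euclidean algorithm steps:
241 = 12 × 19 + 13
19 = 1 × 13 + 6
13 = 2 × 6 + 1
6 = 6 × 1 + 0
Continued fraction: [12; 1, 2, 6]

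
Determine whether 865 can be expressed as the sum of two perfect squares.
9² + 28² (a=9, b=28)

Factorization: 865 = 5 × 173
By Fermat: n is sum of two squares iff every prime p ≡ 3 (mod 4) appears to even power.
All primes ≡ 3 (mod 4) appear to even power.
Search a = 0, 1, 2, … for 865 - a² a perfect square: first hit at a = 9: 865 - 81 = 784 = 28².
865 = 9² + 28² = 81 + 784 ✓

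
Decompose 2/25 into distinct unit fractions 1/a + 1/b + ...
1/13 + 1/325

Greedy algorithm:
2/25: ceiling(25/2) = 13, use 1/13
1/325: ceiling(325/1) = 325, use 1/325
Result: 2/25 = 1/13 + 1/325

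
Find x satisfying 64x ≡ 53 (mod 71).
x ≡ 33 (mod 71)

gcd(64, 71) = 1, which divides 53, so solutions exist.
Find 64^(-1) mod 71 by the extended Euclidean algorithm:
71 = 1 × 64 + 7  ⟹  7 = (1)·71 + (-1)·64
64 = 9 × 7 + 1  ⟹  1 = (-9)·71 + (10)·64
So (10)·64 ≡ 1 (mod 71), i.e. 64^(-1) ≡ 10 (mod 71).
x ≡ 10 × 53 = 530 ≡ 33 (mod 71).
Check: 64 × 33 = 2112 ≡ 53 (mod 71).
Unique solution: x ≡ 33 (mod 71)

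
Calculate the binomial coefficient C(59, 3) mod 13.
9

Using Lucas' theorem:
Write n=59 and k=3 in base 13:
n in base 13: [4, 7]
k in base 13: [0, 3]
C(59,3) mod 13 = ∏ C(n_i, k_i) mod 13
Digit binomials (mod 13): C(4,0) = 1; C(7,3) = 35 ≡ 9
Product: 1 × 9 = 9 ≡ 9 (mod 13)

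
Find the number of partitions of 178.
571701605655

p(n) counts ways to write n as a sum of positive integers (order ignored).
Euler's pentagonal recurrence: p(k) = p(k-1) + p(k-2) - p(k-5) - p(k-7) + p(k-12) + p(k-15) - ... (offsets j(3j∓1)/2, signs ++--, p(0)=1, p(<0)=0).
DP table for k = 0..177: p(0)=1, p(1)=1, p(2)=2, p(3)=3, p(4)=5, p(5)=7, p(6)=11, p(7)=15, p(8)=22, p(9)=30, p(10)=42, p(11)=56, p(12)=77, p(13)=101, p(14)=135, p(15)=176, p(16)=231, p(17)=297, p(18)=385, p(19)=490, p(20)=627, p(21)=792, p(22)=1002, p(23)=1255, p(24)=1575, p(25)=1958, p(26)=2436, p(27)=3010, p(28)=3718, p(29)=4565, p(30)=5604, p(31)=6842, p(32)=8349, p(33)=10143, p(34)=12310, p(35)=14883, p(36)=17977, p(37)=21637, p(38)=26015, p(39)=31185, p(40)=37338, p(41)=44583, p(42)=53174, p(43)=63261, p(44)=75175, p(45)=89134, p(46)=105558, p(47)=124754, p(48)=147273, p(49)=173525, p(50)=204226, p(51)=239943, p(52)=281589, p(53)=329931, p(54)=386155, p(55)=451276, p(56)=526823, p(57)=614154, p(58)=715220, p(59)=831820, p(60)=966467, p(61)=1121505, p(62)=1300156, p(63)=1505499, p(64)=1741630, p(65)=2012558, p(66)=2323520, p(67)=2679689, p(68)=3087735, p(69)=3554345, p(70)=4087968, p(71)=4697205, p(72)=5392783, p(73)=6185689, p(74)=7089500, p(75)=8118264, p(76)=9289091, p(77)=10619863, p(78)=12132164, p(79)=13848650, p(80)=15796476, p(81)=18004327, p(82)=20506255, p(83)=23338469, p(84)=26543660, p(85)=30167357, p(86)=34262962, p(87)=38887673, p(88)=44108109, p(89)=49995925, p(90)=56634173, p(91)=64112359, p(92)=72533807, p(93)=82010177, p(94)=92669720, p(95)=104651419, p(96)=118114304, p(97)=133230930, p(98)=150198136, p(99)=169229875, p(100)=190569292, p(101)=214481126, p(102)=241265379, p(103)=271248950, p(104)=304801365, p(105)=342325709, p(106)=384276336, p(107)=431149389, p(108)=483502844, p(109)=541946240, p(110)=607163746, p(111)=679903203, p(112)=761002156, p(113)=851376628, p(114)=952050665, p(115)=1064144451, p(116)=1188908248, p(117)=1327710076, p(118)=1482074143, p(119)=1653668665, p(120)=1844349560, p(121)=2056148051, p(122)=2291320912, p(123)=2552338241, p(124)=2841940500, p(125)=3163127352, p(126)=3519222692, p(127)=3913864295, p(128)=4351078600, p(129)=4835271870, p(130)=5371315400, p(131)=5964539504, p(132)=6620830889, p(133)=7346629512, p(134)=8149040695, p(135)=9035836076, p(136)=10015581680, p(137)=11097645016, p(138)=12292341831, p(139)=13610949895, p(140)=15065878135, p(141)=16670689208, p(142)=18440293320, p(143)=20390982757, p(144)=22540654445, p(145)=24908858009, p(146)=27517052599, p(147)=30388671978, p(148)=33549419497, p(149)=37027355200, p(150)=40853235313, p(151)=45060624582, p(152)=49686288421, p(153)=54770336324, p(154)=60356673280, p(155)=66493182097, p(156)=73232243759, p(157)=80630964769, p(158)=88751778802, p(159)=97662728555, p(160)=107438159466, p(161)=118159068427, p(162)=129913904637, p(163)=142798995930, p(164)=156919475295, p(165)=172389800255, p(166)=189334822579, p(167)=207890420102, p(168)=228204732751, p(169)=250438925115, p(170)=274768617130, p(171)=301384802048, p(172)=330495499613, p(173)=362326859895, p(174)=397125074750, p(175)=435157697830, p(176)=476715857290, p(177)=522115831195.
Final step: p(178) = p(177) + p(176) - p(173) - p(171) + p(166) + p(163) - p(156) - p(152) + p(143) + p(138) - p(127) - p(121) + p(108) + p(101) - p(86) - p(78) + p(61) + p(52) - p(33) - p(23) + p(2)
= 522115831195 + 476715857290 - 362326859895 - 301384802048 + 189334822579 + 142798995930 - 73232243759 - 49686288421 + 20390982757 + 12292341831 - 3913864295 - 2056148051 + 483502844 + 214481126 - 34262962 - 12132164 + 1121505 + 281589 - 10143 - 1255 + 2
= 571701605655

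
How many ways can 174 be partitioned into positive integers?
397125074750

p(n) counts ways to write n as a sum of positive integers (order ignored).
Euler's pentagonal recurrence: p(k) = p(k-1) + p(k-2) - p(k-5) - p(k-7) + p(k-12) + p(k-15) - ... (offsets j(3j∓1)/2, signs ++--, p(0)=1, p(<0)=0).
DP table for k = 0..173: p(0)=1, p(1)=1, p(2)=2, p(3)=3, p(4)=5, p(5)=7, p(6)=11, p(7)=15, p(8)=22, p(9)=30, p(10)=42, p(11)=56, p(12)=77, p(13)=101, p(14)=135, p(15)=176, p(16)=231, p(17)=297, p(18)=385, p(19)=490, p(20)=627, p(21)=792, p(22)=1002, p(23)=1255, p(24)=1575, p(25)=1958, p(26)=2436, p(27)=3010, p(28)=3718, p(29)=4565, p(30)=5604, p(31)=6842, p(32)=8349, p(33)=10143, p(34)=12310, p(35)=14883, p(36)=17977, p(37)=21637, p(38)=26015, p(39)=31185, p(40)=37338, p(41)=44583, p(42)=53174, p(43)=63261, p(44)=75175, p(45)=89134, p(46)=105558, p(47)=124754, p(48)=147273, p(49)=173525, p(50)=204226, p(51)=239943, p(52)=281589, p(53)=329931, p(54)=386155, p(55)=451276, p(56)=526823, p(57)=614154, p(58)=715220, p(59)=831820, p(60)=966467, p(61)=1121505, p(62)=1300156, p(63)=1505499, p(64)=1741630, p(65)=2012558, p(66)=2323520, p(67)=2679689, p(68)=3087735, p(69)=3554345, p(70)=4087968, p(71)=4697205, p(72)=5392783, p(73)=6185689, p(74)=7089500, p(75)=8118264, p(76)=9289091, p(77)=10619863, p(78)=12132164, p(79)=13848650, p(80)=15796476, p(81)=18004327, p(82)=20506255, p(83)=23338469, p(84)=26543660, p(85)=30167357, p(86)=34262962, p(87)=38887673, p(88)=44108109, p(89)=49995925, p(90)=56634173, p(91)=64112359, p(92)=72533807, p(93)=82010177, p(94)=92669720, p(95)=104651419, p(96)=118114304, p(97)=133230930, p(98)=150198136, p(99)=169229875, p(100)=190569292, p(101)=214481126, p(102)=241265379, p(103)=271248950, p(104)=304801365, p(105)=342325709, p(106)=384276336, p(107)=431149389, p(108)=483502844, p(109)=541946240, p(110)=607163746, p(111)=679903203, p(112)=761002156, p(113)=851376628, p(114)=952050665, p(115)=1064144451, p(116)=1188908248, p(117)=1327710076, p(118)=1482074143, p(119)=1653668665, p(120)=1844349560, p(121)=2056148051, p(122)=2291320912, p(123)=2552338241, p(124)=2841940500, p(125)=3163127352, p(126)=3519222692, p(127)=3913864295, p(128)=4351078600, p(129)=4835271870, p(130)=5371315400, p(131)=5964539504, p(132)=6620830889, p(133)=7346629512, p(134)=8149040695, p(135)=9035836076, p(136)=10015581680, p(137)=11097645016, p(138)=12292341831, p(139)=13610949895, p(140)=15065878135, p(141)=16670689208, p(142)=18440293320, p(143)=20390982757, p(144)=22540654445, p(145)=24908858009, p(146)=27517052599, p(147)=30388671978, p(148)=33549419497, p(149)=37027355200, p(150)=40853235313, p(151)=45060624582, p(152)=49686288421, p(153)=54770336324, p(154)=60356673280, p(155)=66493182097, p(156)=73232243759, p(157)=80630964769, p(158)=88751778802, p(159)=97662728555, p(160)=107438159466, p(161)=118159068427, p(162)=129913904637, p(163)=142798995930, p(164)=156919475295, p(165)=172389800255, p(166)=189334822579, p(167)=207890420102, p(168)=228204732751, p(169)=250438925115, p(170)=274768617130, p(171)=301384802048, p(172)=330495499613, p(173)=362326859895.
Final step: p(174) = p(173) + p(172) - p(169) - p(167) + p(162) + p(159) - p(152) - p(148) + p(139) + p(134) - p(123) - p(117) + p(104) + p(97) - p(82) - p(74) + p(57) + p(48) - p(29) - p(19)
= 362326859895 + 330495499613 - 250438925115 - 207890420102 + 129913904637 + 97662728555 - 49686288421 - 33549419497 + 13610949895 + 8149040695 - 2552338241 - 1327710076 + 304801365 + 133230930 - 20506255 - 7089500 + 614154 + 147273 - 4565 - 490
= 397125074750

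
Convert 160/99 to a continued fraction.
[1; 1, 1, 1, 1, 1, 1, 7]

Euclidean algorithm steps:
160 = 1 × 99 + 61
99 = 1 × 61 + 38
61 = 1 × 38 + 23
38 = 1 × 23 + 15
23 = 1 × 15 + 8
15 = 1 × 8 + 7
8 = 1 × 7 + 1
7 = 7 × 1 + 0
Continued fraction: [1; 1, 1, 1, 1, 1, 1, 7]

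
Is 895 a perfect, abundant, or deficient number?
deficient

Proper divisors of 895: sum = 1 + 5 + 179 = 185
Since 185 < 895, 895 is deficient.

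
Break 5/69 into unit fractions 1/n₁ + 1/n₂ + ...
1/14 + 1/966

Greedy algorithm:
5/69: ceiling(69/5) = 14, use 1/14
1/966: ceiling(966/1) = 966, use 1/966
Result: 5/69 = 1/14 + 1/966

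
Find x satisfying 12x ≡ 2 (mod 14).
x ≡ 6 (mod 7)

gcd(12, 14) = 2, which divides 2, so solutions exist.
Divide through by 2: 6x ≡ 1 (mod 7).
Find 6^(-1) mod 7 by the extended Euclidean algorithm:
7 = 1 × 6 + 1  ⟹  1 = (1)·7 + (-1)·6
So (-1)·6 ≡ 1 (mod 7), i.e. 6^(-1) ≡ -1 ≡ 6 (mod 7).
x ≡ 6 × 1 = 6 ≡ 6 (mod 7).
Check: 12 × 6 = 72 ≡ 2 (mod 14).
x ≡ 6 (mod 7), giving 2 solutions mod 14.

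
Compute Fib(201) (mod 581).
398

Matrix identity: Q^n = [[F_(n+1), F_n], [F_n, F_(n-1)]] with Q = [[1,1],[1,0]].
n = 201 = 11001001₂. Square-and-multiply, entries mod 581:
Q^1 = [[1,1],[1,0]]
Q^3 = (Q^1)²·Q = [[3,2],[2,1]]
Q^6 = (Q^3)² = [[13,8],[8,5]]
Q^12 = (Q^6)² = [[233,144],[144,89]]
Q^25 = (Q^12)²·Q = [[545,76],[76,469]]
Q^50 = (Q^25)² = [[100,372],[372,309]]
Q^100 = (Q^50)² = [[229,507],[507,303]]
Q^201 = (Q^100)²·Q = [[538,398],[398,140]]
F_201 mod 581 = Q^201[0][1] = 398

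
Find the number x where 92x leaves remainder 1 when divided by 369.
365

gcd(92, 369) = 1, so the inverse exists.
Extended Euclidean algorithm on (369, 92):
369 = 4 × 92 + 1  ⟹  1 = (1)·369 + (-4)·92
So (-4)·92 ≡ 1 (mod 369), i.e. 92^(-1) ≡ -4 ≡ 365 (mod 369).
Check: 92 × 365 = 33580 ≡ 1 (mod 369)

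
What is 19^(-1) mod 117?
37

gcd(19, 117) = 1, so the inverse exists.
Extended Euclidean algorithm on (117, 19):
117 = 6 × 19 + 3  ⟹  3 = (1)·117 + (-6)·19
19 = 6 × 3 + 1  ⟹  1 = (-6)·117 + (37)·19
So (37)·19 ≡ 1 (mod 117), i.e. 19^(-1) ≡ 37 (mod 117).
Check: 19 × 37 = 703 ≡ 1 (mod 117)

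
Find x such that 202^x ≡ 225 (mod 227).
36

Baby-step giant-step with step n = ⌈√227⌉ = 16.
Baby steps 202^j mod 227 (j:value) for j=0..15: 0:1, 1:202, 2:171, 3:38, 4:185, 5:142, 6:82, 7:220, 8:175, 9:165, 10:188, 11:67, 12:141, 13:107, 14:49, 15:137.
Giant-step multiplier: 202^(-16) ≡ 202^(226-16) = 202^210 ≡ 34 (mod 227).
Giant steps γ_i = 225·34^i mod 227: γ_0=225, γ_1=159, γ_2=185 (in table at j=4).
x = i·n + j = 2·16 + 4 = 36.
Check: 202^36 ≡ 225 (mod 227).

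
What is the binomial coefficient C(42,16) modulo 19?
0

Using Lucas' theorem:
Write n=42 and k=16 in base 19:
n in base 19: [2, 4]
k in base 19: [0, 16]
C(42,16) mod 19 = ∏ C(n_i, k_i) mod 19
Digit binomials (mod 19): C(2,0) = 1; C(4,16) = 0 (k_i > n_i)
Product: 1 × 0 = 0 ≡ 0 (mod 19)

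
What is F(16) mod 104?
51

Matrix identity: Q^n = [[F_(n+1), F_n], [F_n, F_(n-1)]] with Q = [[1,1],[1,0]].
n = 16 = 10000₂. Square-and-multiply, entries mod 104:
Q^1 = [[1,1],[1,0]]
Q^2 = (Q^1)² = [[2,1],[1,1]]
Q^4 = (Q^2)² = [[5,3],[3,2]]
Q^8 = (Q^4)² = [[34,21],[21,13]]
Q^16 = (Q^8)² = [[37,51],[51,90]]
F_16 mod 104 = Q^16[0][1] = 51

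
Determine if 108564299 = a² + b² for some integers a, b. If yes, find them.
Not possible

Factorization: 108564299 = 53 × 127^3
By Fermat: n is sum of two squares iff every prime p ≡ 3 (mod 4) appears to even power.
Prime(s) ≡ 3 (mod 4) with odd exponent: [(127, 3)]
Therefore 108564299 cannot be expressed as a² + b².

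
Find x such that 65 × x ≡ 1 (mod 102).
11

gcd(65, 102) = 1, so the inverse exists.
Extended Euclidean algorithm on (102, 65):
102 = 1 × 65 + 37  ⟹  37 = (1)·102 + (-1)·65
65 = 1 × 37 + 28  ⟹  28 = (-1)·102 + (2)·65
37 = 1 × 28 + 9  ⟹  9 = (2)·102 + (-3)·65
28 = 3 × 9 + 1  ⟹  1 = (-7)·102 + (11)·65
So (11)·65 ≡ 1 (mod 102), i.e. 65^(-1) ≡ 11 (mod 102).
Check: 65 × 11 = 715 ≡ 1 (mod 102)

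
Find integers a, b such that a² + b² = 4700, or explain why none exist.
Not possible

Factorization: 4700 = 2^2 × 5^2 × 47
By Fermat: n is sum of two squares iff every prime p ≡ 3 (mod 4) appears to even power.
Prime(s) ≡ 3 (mod 4) with odd exponent: [(47, 1)]
Therefore 4700 cannot be expressed as a² + b².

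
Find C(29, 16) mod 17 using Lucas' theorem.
0

Using Lucas' theorem:
Write n=29 and k=16 in base 17:
n in base 17: [1, 12]
k in base 17: [0, 16]
C(29,16) mod 17 = ∏ C(n_i, k_i) mod 17
Digit binomials (mod 17): C(1,0) = 1; C(12,16) = 0 (k_i > n_i)
Product: 1 × 0 = 0 ≡ 0 (mod 17)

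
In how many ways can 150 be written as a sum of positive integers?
40853235313

p(n) counts ways to write n as a sum of positive integers (order ignored).
Euler's pentagonal recurrence: p(k) = p(k-1) + p(k-2) - p(k-5) - p(k-7) + p(k-12) + p(k-15) - ... (offsets j(3j∓1)/2, signs ++--, p(0)=1, p(<0)=0).
DP table for k = 0..149: p(0)=1, p(1)=1, p(2)=2, p(3)=3, p(4)=5, p(5)=7, p(6)=11, p(7)=15, p(8)=22, p(9)=30, p(10)=42, p(11)=56, p(12)=77, p(13)=101, p(14)=135, p(15)=176, p(16)=231, p(17)=297, p(18)=385, p(19)=490, p(20)=627, p(21)=792, p(22)=1002, p(23)=1255, p(24)=1575, p(25)=1958, p(26)=2436, p(27)=3010, p(28)=3718, p(29)=4565, p(30)=5604, p(31)=6842, p(32)=8349, p(33)=10143, p(34)=12310, p(35)=14883, p(36)=17977, p(37)=21637, p(38)=26015, p(39)=31185, p(40)=37338, p(41)=44583, p(42)=53174, p(43)=63261, p(44)=75175, p(45)=89134, p(46)=105558, p(47)=124754, p(48)=147273, p(49)=173525, p(50)=204226, p(51)=239943, p(52)=281589, p(53)=329931, p(54)=386155, p(55)=451276, p(56)=526823, p(57)=614154, p(58)=715220, p(59)=831820, p(60)=966467, p(61)=1121505, p(62)=1300156, p(63)=1505499, p(64)=1741630, p(65)=2012558, p(66)=2323520, p(67)=2679689, p(68)=3087735, p(69)=3554345, p(70)=4087968, p(71)=4697205, p(72)=5392783, p(73)=6185689, p(74)=7089500, p(75)=8118264, p(76)=9289091, p(77)=10619863, p(78)=12132164, p(79)=13848650, p(80)=15796476, p(81)=18004327, p(82)=20506255, p(83)=23338469, p(84)=26543660, p(85)=30167357, p(86)=34262962, p(87)=38887673, p(88)=44108109, p(89)=49995925, p(90)=56634173, p(91)=64112359, p(92)=72533807, p(93)=82010177, p(94)=92669720, p(95)=104651419, p(96)=118114304, p(97)=133230930, p(98)=150198136, p(99)=169229875, p(100)=190569292, p(101)=214481126, p(102)=241265379, p(103)=271248950, p(104)=304801365, p(105)=342325709, p(106)=384276336, p(107)=431149389, p(108)=483502844, p(109)=541946240, p(110)=607163746, p(111)=679903203, p(112)=761002156, p(113)=851376628, p(114)=952050665, p(115)=1064144451, p(116)=1188908248, p(117)=1327710076, p(118)=1482074143, p(119)=1653668665, p(120)=1844349560, p(121)=2056148051, p(122)=2291320912, p(123)=2552338241, p(124)=2841940500, p(125)=3163127352, p(126)=3519222692, p(127)=3913864295, p(128)=4351078600, p(129)=4835271870, p(130)=5371315400, p(131)=5964539504, p(132)=6620830889, p(133)=7346629512, p(134)=8149040695, p(135)=9035836076, p(136)=10015581680, p(137)=11097645016, p(138)=12292341831, p(139)=13610949895, p(140)=15065878135, p(141)=16670689208, p(142)=18440293320, p(143)=20390982757, p(144)=22540654445, p(145)=24908858009, p(146)=27517052599, p(147)=30388671978, p(148)=33549419497, p(149)=37027355200.
Final step: p(150) = p(149) + p(148) - p(145) - p(143) + p(138) + p(135) - p(128) - p(124) + p(115) + p(110) - p(99) - p(93) + p(80) + p(73) - p(58) - p(50) + p(33) + p(24) - p(5)
= 37027355200 + 33549419497 - 24908858009 - 20390982757 + 12292341831 + 9035836076 - 4351078600 - 2841940500 + 1064144451 + 607163746 - 169229875 - 82010177 + 15796476 + 6185689 - 715220 - 204226 + 10143 + 1575 - 7
= 40853235313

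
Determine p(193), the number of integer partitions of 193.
2168627105469

p(n) counts ways to write n as a sum of positive integers (order ignored).
Euler's pentagonal recurrence: p(k) = p(k-1) + p(k-2) - p(k-5) - p(k-7) + p(k-12) + p(k-15) - ... (offsets j(3j∓1)/2, signs ++--, p(0)=1, p(<0)=0).
DP table for k = 0..192: p(0)=1, p(1)=1, p(2)=2, p(3)=3, p(4)=5, p(5)=7, p(6)=11, p(7)=15, p(8)=22, p(9)=30, p(10)=42, p(11)=56, p(12)=77, p(13)=101, p(14)=135, p(15)=176, p(16)=231, p(17)=297, p(18)=385, p(19)=490, p(20)=627, p(21)=792, p(22)=1002, p(23)=1255, p(24)=1575, p(25)=1958, p(26)=2436, p(27)=3010, p(28)=3718, p(29)=4565, p(30)=5604, p(31)=6842, p(32)=8349, p(33)=10143, p(34)=12310, p(35)=14883, p(36)=17977, p(37)=21637, p(38)=26015, p(39)=31185, p(40)=37338, p(41)=44583, p(42)=53174, p(43)=63261, p(44)=75175, p(45)=89134, p(46)=105558, p(47)=124754, p(48)=147273, p(49)=173525, p(50)=204226, p(51)=239943, p(52)=281589, p(53)=329931, p(54)=386155, p(55)=451276, p(56)=526823, p(57)=614154, p(58)=715220, p(59)=831820, p(60)=966467, p(61)=1121505, p(62)=1300156, p(63)=1505499, p(64)=1741630, p(65)=2012558, p(66)=2323520, p(67)=2679689, p(68)=3087735, p(69)=3554345, p(70)=4087968, p(71)=4697205, p(72)=5392783, p(73)=6185689, p(74)=7089500, p(75)=8118264, p(76)=9289091, p(77)=10619863, p(78)=12132164, p(79)=13848650, p(80)=15796476, p(81)=18004327, p(82)=20506255, p(83)=23338469, p(84)=26543660, p(85)=30167357, p(86)=34262962, p(87)=38887673, p(88)=44108109, p(89)=49995925, p(90)=56634173, p(91)=64112359, p(92)=72533807, p(93)=82010177, p(94)=92669720, p(95)=104651419, p(96)=118114304, p(97)=133230930, p(98)=150198136, p(99)=169229875, p(100)=190569292, p(101)=214481126, p(102)=241265379, p(103)=271248950, p(104)=304801365, p(105)=342325709, p(106)=384276336, p(107)=431149389, p(108)=483502844, p(109)=541946240, p(110)=607163746, p(111)=679903203, p(112)=761002156, p(113)=851376628, p(114)=952050665, p(115)=1064144451, p(116)=1188908248, p(117)=1327710076, p(118)=1482074143, p(119)=1653668665, p(120)=1844349560, p(121)=2056148051, p(122)=2291320912, p(123)=2552338241, p(124)=2841940500, p(125)=3163127352, p(126)=3519222692, p(127)=3913864295, p(128)=4351078600, p(129)=4835271870, p(130)=5371315400, p(131)=5964539504, p(132)=6620830889, p(133)=7346629512, p(134)=8149040695, p(135)=9035836076, p(136)=10015581680, p(137)=11097645016, p(138)=12292341831, p(139)=13610949895, p(140)=15065878135, p(141)=16670689208, p(142)=18440293320, p(143)=20390982757, p(144)=22540654445, p(145)=24908858009, p(146)=27517052599, p(147)=30388671978, p(148)=33549419497, p(149)=37027355200, p(150)=40853235313, p(151)=45060624582, p(152)=49686288421, p(153)=54770336324, p(154)=60356673280, p(155)=66493182097, p(156)=73232243759, p(157)=80630964769, p(158)=88751778802, p(159)=97662728555, p(160)=107438159466, p(161)=118159068427, p(162)=129913904637, p(163)=142798995930, p(164)=156919475295, p(165)=172389800255, p(166)=189334822579, p(167)=207890420102, p(168)=228204732751, p(169)=250438925115, p(170)=274768617130, p(171)=301384802048, p(172)=330495499613, p(173)=362326859895, p(174)=397125074750, p(175)=435157697830, p(176)=476715857290, p(177)=522115831195, p(178)=571701605655, p(179)=625846753120, p(180)=684957390936, p(181)=749474411781, p(182)=819876908323, p(183)=896684817527, p(184)=980462880430, p(185)=1071823774337, p(186)=1171432692373, p(187)=1280011042268, p(188)=1398341745571, p(189)=1527273599625, p(190)=1667727404093, p(191)=1820701100652, p(192)=1987276856363.
Final step: p(193) = p(192) + p(191) - p(188) - p(186) + p(181) + p(178) - p(171) - p(167) + p(158) + p(153) - p(142) - p(136) + p(123) + p(116) - p(101) - p(93) + p(76) + p(67) - p(48) - p(38) + p(17) + p(6)
= 1987276856363 + 1820701100652 - 1398341745571 - 1171432692373 + 749474411781 + 571701605655 - 301384802048 - 207890420102 + 88751778802 + 54770336324 - 18440293320 - 10015581680 + 2552338241 + 1188908248 - 214481126 - 82010177 + 9289091 + 2679689 - 147273 - 26015 + 297 + 11
= 2168627105469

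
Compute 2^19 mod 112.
16

Repeated squaring. Binary of 19 = 10011.
2^1 ≡ 2 (mod 112); 2^2 ≡ 4 (mod 112); 2^4 ≡ 16 (mod 112); 2^8 ≡ 32 (mod 112); 2^16 ≡ 16 (mod 112)
2^19 = 2^1 × 2^2 × 2^16 ≡ 16 (mod 112)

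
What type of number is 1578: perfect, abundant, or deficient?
abundant

Proper divisors of 1578: sum = 1 + 2 + 3 + 6 + 263 + 526 + 789 = 1590
Since 1590 > 1578, 1578 is abundant.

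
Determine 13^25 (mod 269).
228

Repeated squaring. Binary of 25 = 11001.
13^1 ≡ 13 (mod 269); 13^2 ≡ 169 (mod 269); 13^4 ≡ 47 (mod 269); 13^8 ≡ 57 (mod 269); 13^16 ≡ 21 (mod 269)
13^25 = 13^1 × 13^8 × 13^16 ≡ 228 (mod 269)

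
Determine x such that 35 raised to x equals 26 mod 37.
12

Baby-step giant-step with step n = ⌈√37⌉ = 7.
Baby steps 35^j mod 37 (j:value) for j=0..6: 0:1, 1:35, 2:4, 3:29, 4:16, 5:5, 6:27.
Giant-step multiplier: 35^(-7) ≡ 35^(36-7) = 35^29 ≡ 13 (mod 37).
Giant steps γ_i = 26·13^i mod 37: γ_0=26, γ_1=5 (in table at j=5).
x = i·n + j = 1·7 + 5 = 12.
Check: 35^12 ≡ 26 (mod 37).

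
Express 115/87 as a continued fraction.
[1; 3, 9, 3]

Euclidean algorithm steps:
115 = 1 × 87 + 28
87 = 3 × 28 + 3
28 = 9 × 3 + 1
3 = 3 × 1 + 0
Continued fraction: [1; 3, 9, 3]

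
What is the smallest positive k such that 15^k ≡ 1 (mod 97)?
96

97 is prime, so ord(15) divides φ(97) = 96.
Divisors of 96: 1, 2, 3, 4, 6, 8, 12, 16, 24, 32, 48, 96.
Repeated squaring: 15^1 ≡ 15, 15^2 ≡ 31, 15^4 ≡ 88, 15^8 ≡ 81, 15^16 ≡ 62, 15^32 ≡ 61, 15^64 ≡ 35 (mod 97).
Test 15^d mod 97 for each divisor d in increasing order:
15^1 ≡ 15
15^2 ≡ 31
15^3 = 15^2·15^1 ≡ 77
15^4 ≡ 88
15^6 = 15^4·15^2 ≡ 12
15^8 ≡ 81
15^12 = 15^8·15^4 ≡ 47
15^16 ≡ 62
15^24 = 15^16·15^8 ≡ 75
15^32 ≡ 61
15^48 = 15^32·15^16 ≡ 96
15^96 = 15^64·15^32 ≡ 1  ← first divisor giving 1
The order is 96.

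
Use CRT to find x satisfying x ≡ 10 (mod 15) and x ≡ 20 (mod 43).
235

Using Chinese Remainder Theorem:
M = 15 × 43 = 645
M1 = 43, M2 = 15
y1 = 43^(-1) mod 15 = 7
y2 = 15^(-1) mod 43 = 23
x = (10×43×7 + 20×15×23) mod 645 = 235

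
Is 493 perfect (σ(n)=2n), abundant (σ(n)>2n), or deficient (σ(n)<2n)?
deficient

Proper divisors of 493: sum = 1 + 17 + 29 = 47
Since 47 < 493, 493 is deficient.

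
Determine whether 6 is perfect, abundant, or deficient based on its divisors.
perfect

Proper divisors of 6: sum = 1 + 2 + 3 = 6
Since 6 = 6, 6 is perfect.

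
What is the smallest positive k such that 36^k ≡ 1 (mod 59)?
29

59 is prime, so ord(36) divides φ(59) = 58.
Divisors of 58: 1, 2, 29, 58.
Repeated squaring: 36^1 ≡ 36, 36^2 ≡ 57, 36^4 ≡ 4, 36^8 ≡ 16, 36^16 ≡ 20, 36^32 ≡ 46 (mod 59).
Test 36^d mod 59 for each divisor d in increasing order:
36^1 ≡ 36
36^2 ≡ 57
36^29 = 36^16·36^8·36^4·36^1 ≡ 1  ← first divisor giving 1
The order is 29.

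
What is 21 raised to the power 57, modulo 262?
27

Repeated squaring. Binary of 57 = 111001.
21^1 ≡ 21 (mod 262); 21^2 ≡ 179 (mod 262); 21^4 ≡ 77 (mod 262); 21^8 ≡ 165 (mod 262); 21^16 ≡ 239 (mod 262); 21^32 ≡ 5 (mod 262)
21^57 = 21^1 × 21^8 × 21^16 × 21^32 ≡ 27 (mod 262)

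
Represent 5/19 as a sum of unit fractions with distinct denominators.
1/4 + 1/76

Greedy algorithm:
5/19: ceiling(19/5) = 4, use 1/4
1/76: ceiling(76/1) = 76, use 1/76
Result: 5/19 = 1/4 + 1/76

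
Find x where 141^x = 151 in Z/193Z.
30

Baby-step giant-step with step n = ⌈√193⌉ = 14.
Baby steps 141^j mod 193 (j:value) for j=0..13: 0:1, 1:141, 2:2, 3:89, 4:4, 5:178, 6:8, 7:163, 8:16, 9:133, 10:32, 11:73, 12:64, 13:146.
Giant-step multiplier: 141^(-14) ≡ 141^(192-14) = 141^178 ≡ 95 (mod 193).
Giant steps γ_i = 151·95^i mod 193: γ_0=151, γ_1=63, γ_2=2 (in table at j=2).
x = i·n + j = 2·14 + 2 = 30.
Check: 141^30 ≡ 151 (mod 193).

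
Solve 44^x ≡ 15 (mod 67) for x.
42

Baby-step giant-step with step n = ⌈√67⌉ = 9.
Baby steps 44^j mod 67 (j:value) for j=0..8: 0:1, 1:44, 2:60, 3:27, 4:49, 5:12, 6:59, 7:50, 8:56.
Giant-step multiplier: 44^(-9) ≡ 44^(66-9) = 44^57 ≡ 58 (mod 67).
Giant steps γ_i = 15·58^i mod 67: γ_0=15, γ_1=66, γ_2=9, γ_3=53, γ_4=59 (in table at j=6).
x = i·n + j = 4·9 + 6 = 42.
Check: 44^42 ≡ 15 (mod 67).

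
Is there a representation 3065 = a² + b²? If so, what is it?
16² + 53² (a=16, b=53)

Factorization: 3065 = 5 × 613
By Fermat: n is sum of two squares iff every prime p ≡ 3 (mod 4) appears to even power.
All primes ≡ 3 (mod 4) appear to even power.
Search a = 0, 1, 2, … for 3065 - a² a perfect square: first hit at a = 16: 3065 - 256 = 2809 = 53².
3065 = 16² + 53² = 256 + 2809 ✓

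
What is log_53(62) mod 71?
19

Baby-step giant-step with step n = ⌈√71⌉ = 9.
Baby steps 53^j mod 71 (j:value) for j=0..8: 0:1, 1:53, 2:40, 3:61, 4:38, 5:26, 6:29, 7:46, 8:24.
Giant-step multiplier: 53^(-9) ≡ 53^(70-9) = 53^61 ≡ 59 (mod 71).
Giant steps γ_i = 62·59^i mod 71: γ_0=62, γ_1=37, γ_2=53 (in table at j=1).
x = i·n + j = 2·9 + 1 = 19.
Check: 53^19 ≡ 62 (mod 71).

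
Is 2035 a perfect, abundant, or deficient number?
deficient

Proper divisors of 2035: sum = 1 + 5 + 11 + 37 + 55 + 185 + 407 = 701
Since 701 < 2035, 2035 is deficient.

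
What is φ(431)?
430

431 = 431
φ(n) = n × ∏(1 - 1/p) for each prime p dividing n
φ(431) = 431 × (1 - 1/431) = 430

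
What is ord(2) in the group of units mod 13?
12

13 is prime, so ord(2) divides φ(13) = 12.
Divisors of 12: 1, 2, 3, 4, 6, 12.
Repeated squaring: 2^1 ≡ 2, 2^2 ≡ 4, 2^4 ≡ 3, 2^8 ≡ 9 (mod 13).
Test 2^d mod 13 for each divisor d in increasing order:
2^1 ≡ 2
2^2 ≡ 4
2^3 = 2^2·2^1 ≡ 8
2^4 ≡ 3
2^6 = 2^4·2^2 ≡ 12
2^12 = 2^8·2^4 ≡ 1  ← first divisor giving 1
The order is 12.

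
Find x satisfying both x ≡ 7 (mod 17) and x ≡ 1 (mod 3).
7

Using Chinese Remainder Theorem:
M = 17 × 3 = 51
M1 = 3, M2 = 17
y1 = 3^(-1) mod 17 = 6
y2 = 17^(-1) mod 3 = 2
x = (7×3×6 + 1×17×2) mod 51 = 7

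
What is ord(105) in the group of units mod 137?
68

137 is prime, so ord(105) divides φ(137) = 136.
Divisors of 136: 1, 2, 4, 8, 17, 34, 68, 136.
Repeated squaring: 105^1 ≡ 105, 105^2 ≡ 65, 105^4 ≡ 115, 105^8 ≡ 73, 105^16 ≡ 123, 105^32 ≡ 59, 105^64 ≡ 56, 105^128 ≡ 122 (mod 137).
Test 105^d mod 137 for each divisor d in increasing order:
105^1 ≡ 105
105^2 ≡ 65
105^4 ≡ 115
105^8 ≡ 73
105^17 = 105^16·105^1 ≡ 37
105^34 = 105^32·105^2 ≡ 136
105^68 = 105^64·105^4 ≡ 1  ← first divisor giving 1
The order is 68.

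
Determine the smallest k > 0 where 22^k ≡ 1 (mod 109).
27

109 is prime, so ord(22) divides φ(109) = 108.
Divisors of 108: 1, 2, 3, 4, 6, 9, 12, 18, 27, 36, 54, 108.
Repeated squaring: 22^1 ≡ 22, 22^2 ≡ 48, 22^4 ≡ 15, 22^8 ≡ 7, 22^16 ≡ 49, 22^32 ≡ 3, 22^64 ≡ 9 (mod 109).
Test 22^d mod 109 for each divisor d in increasing order:
22^1 ≡ 22
22^2 ≡ 48
22^3 = 22^2·22^1 ≡ 75
22^4 ≡ 15
22^6 = 22^4·22^2 ≡ 66
22^9 = 22^8·22^1 ≡ 45
22^12 = 22^8·22^4 ≡ 105
22^18 = 22^16·22^2 ≡ 63
22^27 = 22^16·22^8·22^2·22^1 ≡ 1  ← first divisor giving 1
The order is 27.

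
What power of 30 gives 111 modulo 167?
161

Baby-step giant-step with step n = ⌈√167⌉ = 13.
Baby steps 30^j mod 167 (j:value) for j=0..12: 0:1, 1:30, 2:65, 3:113, 4:50, 5:164, 6:77, 7:139, 8:162, 9:17, 10:9, 11:103, 12:84.
Giant-step multiplier: 30^(-13) ≡ 30^(166-13) = 30^153 ≡ 78 (mod 167).
Giant steps γ_i = 111·78^i mod 167: γ_0=111, γ_1=141, γ_2=143, γ_3=132, γ_4=109, γ_5=152, γ_6=166, γ_7=89, γ_8=95, γ_9=62, γ_10=160, γ_11=122, γ_12=164 (in table at j=5).
x = i·n + j = 12·13 + 5 = 161.
Check: 30^161 ≡ 111 (mod 167).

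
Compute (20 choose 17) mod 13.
9

Using Lucas' theorem:
Write n=20 and k=17 in base 13:
n in base 13: [1, 7]
k in base 13: [1, 4]
C(20,17) mod 13 = ∏ C(n_i, k_i) mod 13
Digit binomials (mod 13): C(1,1) = 1; C(7,4) = 35 ≡ 9
Product: 1 × 9 = 9 ≡ 9 (mod 13)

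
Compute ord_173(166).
172

173 is prime, so ord(166) divides φ(173) = 172.
Divisors of 172: 1, 2, 4, 43, 86, 172.
Repeated squaring: 166^1 ≡ 166, 166^2 ≡ 49, 166^4 ≡ 152, 166^8 ≡ 95, 166^16 ≡ 29, 166^32 ≡ 149, 166^64 ≡ 57, 166^128 ≡ 135 (mod 173).
Test 166^d mod 173 for each divisor d in increasing order:
166^1 ≡ 166
166^2 ≡ 49
166^4 ≡ 152
166^43 = 166^32·166^8·166^2·166^1 ≡ 80
166^86 = 166^64·166^16·166^4·166^2 ≡ 172
166^172 = 166^128·166^32·166^8·166^4 ≡ 1  ← first divisor giving 1
The order is 172.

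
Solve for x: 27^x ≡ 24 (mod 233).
227

Baby-step giant-step with step n = ⌈√233⌉ = 16.
Baby steps 27^j mod 233 (j:value) for j=0..15: 0:1, 1:27, 2:30, 3:111, 4:201, 5:68, 6:205, 7:176, 8:92, 9:154, 10:197, 11:193, 12:85, 13:198, 14:220, 15:115.
Giant-step multiplier: 27^(-16) ≡ 27^(232-16) = 27^216 ≡ 46 (mod 233).
Giant steps γ_i = 24·46^i mod 233: γ_0=24, γ_1=172, γ_2=223, γ_3=6, γ_4=43, γ_5=114, γ_6=118, γ_7=69, γ_8=145, γ_9=146, γ_10=192, γ_11=211, γ_12=153, γ_13=48, γ_14=111 (in table at j=3).
x = i·n + j = 14·16 + 3 = 227.
Check: 27^227 ≡ 24 (mod 233).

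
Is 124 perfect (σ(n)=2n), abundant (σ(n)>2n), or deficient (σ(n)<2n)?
deficient

Proper divisors of 124: sum = 1 + 2 + 4 + 31 + 62 = 100
Since 100 < 124, 124 is deficient.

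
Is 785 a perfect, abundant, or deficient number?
deficient

Proper divisors of 785: sum = 1 + 5 + 157 = 163
Since 163 < 785, 785 is deficient.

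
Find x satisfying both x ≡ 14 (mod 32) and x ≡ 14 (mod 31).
14

Using Chinese Remainder Theorem:
M = 32 × 31 = 992
M1 = 31, M2 = 32
y1 = 31^(-1) mod 32 = 31
y2 = 32^(-1) mod 31 = 1
x = (14×31×31 + 14×32×1) mod 992 = 14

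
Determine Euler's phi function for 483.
264

483 = 3 × 7 × 23
φ(n) = n × ∏(1 - 1/p) for each prime p dividing n
φ(483) = 483 × (1 - 1/3) × (1 - 1/7) × (1 - 1/23) = 264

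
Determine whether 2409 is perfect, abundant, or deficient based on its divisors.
deficient

Proper divisors of 2409: sum = 1 + 3 + 11 + 33 + 73 + 219 + 803 = 1143
Since 1143 < 2409, 2409 is deficient.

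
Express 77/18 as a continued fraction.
[4; 3, 1, 1, 2]

Euclidean algorithm steps:
77 = 4 × 18 + 5
18 = 3 × 5 + 3
5 = 1 × 3 + 2
3 = 1 × 2 + 1
2 = 2 × 1 + 0
Continued fraction: [4; 3, 1, 1, 2]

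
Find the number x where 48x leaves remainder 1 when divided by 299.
81

gcd(48, 299) = 1, so the inverse exists.
Extended Euclidean algorithm on (299, 48):
299 = 6 × 48 + 11  ⟹  11 = (1)·299 + (-6)·48
48 = 4 × 11 + 4  ⟹  4 = (-4)·299 + (25)·48
11 = 2 × 4 + 3  ⟹  3 = (9)·299 + (-56)·48
4 = 1 × 3 + 1  ⟹  1 = (-13)·299 + (81)·48
So (81)·48 ≡ 1 (mod 299), i.e. 48^(-1) ≡ 81 (mod 299).
Check: 48 × 81 = 3888 ≡ 1 (mod 299)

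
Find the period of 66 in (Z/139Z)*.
69

139 is prime, so ord(66) divides φ(139) = 138.
Divisors of 138: 1, 2, 3, 6, 23, 46, 69, 138.
Repeated squaring: 66^1 ≡ 66, 66^2 ≡ 47, 66^4 ≡ 124, 66^8 ≡ 86, 66^16 ≡ 29, 66^32 ≡ 7, 66^64 ≡ 49, 66^128 ≡ 38 (mod 139).
Test 66^d mod 139 for each divisor d in increasing order:
66^1 ≡ 66
66^2 ≡ 47
66^3 = 66^2·66^1 ≡ 44
66^6 = 66^4·66^2 ≡ 129
66^23 = 66^16·66^4·66^2·66^1 ≡ 42
66^46 = 66^32·66^8·66^4·66^2 ≡ 96
66^69 = 66^64·66^4·66^1 ≡ 1  ← first divisor giving 1
The order is 69.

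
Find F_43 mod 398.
1

Matrix identity: Q^n = [[F_(n+1), F_n], [F_n, F_(n-1)]] with Q = [[1,1],[1,0]].
n = 43 = 101011₂. Square-and-multiply, entries mod 398:
Q^1 = [[1,1],[1,0]]
Q^2 = (Q^1)² = [[2,1],[1,1]]
Q^5 = (Q^2)²·Q = [[8,5],[5,3]]
Q^10 = (Q^5)² = [[89,55],[55,34]]
Q^21 = (Q^10)²·Q = [[199,200],[200,397]]
Q^43 = (Q^21)²·Q = [[199,1],[1,198]]
F_43 mod 398 = Q^43[0][1] = 1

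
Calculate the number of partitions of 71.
4697205

p(n) counts ways to write n as a sum of positive integers (order ignored).
Euler's pentagonal recurrence: p(k) = p(k-1) + p(k-2) - p(k-5) - p(k-7) + p(k-12) + p(k-15) - ... (offsets j(3j∓1)/2, signs ++--, p(0)=1, p(<0)=0).
DP table for k = 0..70: p(0)=1, p(1)=1, p(2)=2, p(3)=3, p(4)=5, p(5)=7, p(6)=11, p(7)=15, p(8)=22, p(9)=30, p(10)=42, p(11)=56, p(12)=77, p(13)=101, p(14)=135, p(15)=176, p(16)=231, p(17)=297, p(18)=385, p(19)=490, p(20)=627, p(21)=792, p(22)=1002, p(23)=1255, p(24)=1575, p(25)=1958, p(26)=2436, p(27)=3010, p(28)=3718, p(29)=4565, p(30)=5604, p(31)=6842, p(32)=8349, p(33)=10143, p(34)=12310, p(35)=14883, p(36)=17977, p(37)=21637, p(38)=26015, p(39)=31185, p(40)=37338, p(41)=44583, p(42)=53174, p(43)=63261, p(44)=75175, p(45)=89134, p(46)=105558, p(47)=124754, p(48)=147273, p(49)=173525, p(50)=204226, p(51)=239943, p(52)=281589, p(53)=329931, p(54)=386155, p(55)=451276, p(56)=526823, p(57)=614154, p(58)=715220, p(59)=831820, p(60)=966467, p(61)=1121505, p(62)=1300156, p(63)=1505499, p(64)=1741630, p(65)=2012558, p(66)=2323520, p(67)=2679689, p(68)=3087735, p(69)=3554345, p(70)=4087968.
Final step: p(71) = p(70) + p(69) - p(66) - p(64) + p(59) + p(56) - p(49) - p(45) + p(36) + p(31) - p(20) - p(14) + p(1)
= 4087968 + 3554345 - 2323520 - 1741630 + 831820 + 526823 - 173525 - 89134 + 17977 + 6842 - 627 - 135 + 1
= 4697205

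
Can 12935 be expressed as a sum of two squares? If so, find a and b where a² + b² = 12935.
Not possible

Factorization: 12935 = 5 × 13 × 199
By Fermat: n is sum of two squares iff every prime p ≡ 3 (mod 4) appears to even power.
Prime(s) ≡ 3 (mod 4) with odd exponent: [(199, 1)]
Therefore 12935 cannot be expressed as a² + b².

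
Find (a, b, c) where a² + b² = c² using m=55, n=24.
(2449, 2640, 3601)

Euclid's formula: a = m² - n², b = 2mn, c = m² + n²
m = 55, n = 24
a = 55² - 24² = 3025 - 576 = 2449
b = 2 × 55 × 24 = 2640
c = 55² + 24² = 3025 + 576 = 3601
Verification: 2449² + 2640² = 5997601 + 6969600 = 12967201 = 3601² ✓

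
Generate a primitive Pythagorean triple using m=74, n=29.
(4635, 4292, 6317)

Euclid's formula: a = m² - n², b = 2mn, c = m² + n²
m = 74, n = 29
a = 74² - 29² = 5476 - 841 = 4635
b = 2 × 74 × 29 = 4292
c = 74² + 29² = 5476 + 841 = 6317
Verification: 4635² + 4292² = 21483225 + 18421264 = 39904489 = 6317² ✓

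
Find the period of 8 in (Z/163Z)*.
54

163 is prime, so ord(8) divides φ(163) = 162.
Divisors of 162: 1, 2, 3, 6, 9, 18, 27, 54, 81, 162.
Repeated squaring: 8^1 ≡ 8, 8^2 ≡ 64, 8^4 ≡ 21, 8^8 ≡ 115, 8^16 ≡ 22, 8^32 ≡ 158, 8^64 ≡ 25, 8^128 ≡ 136 (mod 163).
Test 8^d mod 163 for each divisor d in increasing order:
8^1 ≡ 8
8^2 ≡ 64
8^3 = 8^2·8^1 ≡ 23
8^6 = 8^4·8^2 ≡ 40
8^9 = 8^8·8^1 ≡ 105
8^18 = 8^16·8^2 ≡ 104
8^27 = 8^16·8^8·8^2·8^1 ≡ 162
8^54 = 8^32·8^16·8^4·8^2 ≡ 1  ← first divisor giving 1
The order is 54.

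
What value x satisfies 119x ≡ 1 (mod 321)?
116

gcd(119, 321) = 1, so the inverse exists.
Extended Euclidean algorithm on (321, 119):
321 = 2 × 119 + 83  ⟹  83 = (1)·321 + (-2)·119
119 = 1 × 83 + 36  ⟹  36 = (-1)·321 + (3)·119
83 = 2 × 36 + 11  ⟹  11 = (3)·321 + (-8)·119
36 = 3 × 11 + 3  ⟹  3 = (-10)·321 + (27)·119
11 = 3 × 3 + 2  ⟹  2 = (33)·321 + (-89)·119
3 = 1 × 2 + 1  ⟹  1 = (-43)·321 + (116)·119
So (116)·119 ≡ 1 (mod 321), i.e. 119^(-1) ≡ 116 (mod 321).
Check: 119 × 116 = 13804 ≡ 1 (mod 321)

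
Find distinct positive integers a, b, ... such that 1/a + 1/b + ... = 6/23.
1/4 + 1/92

Greedy algorithm:
6/23: ceiling(23/6) = 4, use 1/4
1/92: ceiling(92/1) = 92, use 1/92
Result: 6/23 = 1/4 + 1/92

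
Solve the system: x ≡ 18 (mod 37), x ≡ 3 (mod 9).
129

Using Chinese Remainder Theorem:
M = 37 × 9 = 333
M1 = 9, M2 = 37
y1 = 9^(-1) mod 37 = 33
y2 = 37^(-1) mod 9 = 1
x = (18×9×33 + 3×37×1) mod 333 = 129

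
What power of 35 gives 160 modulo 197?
118

Baby-step giant-step with step n = ⌈√197⌉ = 15.
Baby steps 35^j mod 197 (j:value) for j=0..14: 0:1, 1:35, 2:43, 3:126, 4:76, 5:99, 6:116, 7:120, 8:63, 9:38, 10:148, 11:58, 12:60, 13:130, 14:19.
Giant-step multiplier: 35^(-15) ≡ 35^(196-15) = 35^181 ≡ 8 (mod 197).
Giant steps γ_i = 160·8^i mod 197: γ_0=160, γ_1=98, γ_2=193, γ_3=165, γ_4=138, γ_5=119, γ_6=164, γ_7=130 (in table at j=13).
x = i·n + j = 7·15 + 13 = 118.
Check: 35^118 ≡ 160 (mod 197).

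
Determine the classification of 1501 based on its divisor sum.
deficient

Proper divisors of 1501: sum = 1 + 19 + 79 = 99
Since 99 < 1501, 1501 is deficient.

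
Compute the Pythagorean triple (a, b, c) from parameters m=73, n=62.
(1485, 9052, 9173)

Euclid's formula: a = m² - n², b = 2mn, c = m² + n²
m = 73, n = 62
a = 73² - 62² = 5329 - 3844 = 1485
b = 2 × 73 × 62 = 9052
c = 73² + 62² = 5329 + 3844 = 9173
Verification: 1485² + 9052² = 2205225 + 81938704 = 84143929 = 9173² ✓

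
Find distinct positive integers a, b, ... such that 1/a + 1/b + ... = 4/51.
1/13 + 1/663

Greedy algorithm:
4/51: ceiling(51/4) = 13, use 1/13
1/663: ceiling(663/1) = 663, use 1/663
Result: 4/51 = 1/13 + 1/663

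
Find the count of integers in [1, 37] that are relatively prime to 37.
36

37 = 37
φ(n) = n × ∏(1 - 1/p) for each prime p dividing n
φ(37) = 37 × (1 - 1/37) = 36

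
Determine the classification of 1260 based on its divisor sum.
abundant

Proper divisors of 1260: sum = 1 + 2 + 3 + 4 + 5 + 6 + 7 + 9 + ... + 252 + 315 + 420 + 630 (35 divisors) = 3108
Since 3108 > 1260, 1260 is abundant.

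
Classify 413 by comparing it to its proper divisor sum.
deficient

Proper divisors of 413: sum = 1 + 7 + 59 = 67
Since 67 < 413, 413 is deficient.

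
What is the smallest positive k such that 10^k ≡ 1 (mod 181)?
180

181 is prime, so ord(10) divides φ(181) = 180.
Divisors of 180: 1, 2, 3, 4, 5, 6, 9, 10, 12, 15, 18, 20, 30, 36, 45, 60, 90, 180.
Repeated squaring: 10^1 ≡ 10, 10^2 ≡ 100, 10^4 ≡ 45, 10^8 ≡ 34, 10^16 ≡ 70, 10^32 ≡ 13, 10^64 ≡ 169, 10^128 ≡ 144 (mod 181).
Test 10^d mod 181 for each divisor d in increasing order:
10^1 ≡ 10
10^2 ≡ 100
10^3 = 10^2·10^1 ≡ 95
10^4 ≡ 45
10^5 = 10^4·10^1 ≡ 88
10^6 = 10^4·10^2 ≡ 156
10^9 = 10^8·10^1 ≡ 159
10^10 = 10^8·10^2 ≡ 142
10^12 = 10^8·10^4 ≡ 82
10^15 = 10^8·10^4·10^2·10^1 ≡ 7
10^18 = 10^16·10^2 ≡ 122
10^20 = 10^16·10^4 ≡ 73
10^30 = 10^16·10^8·10^4·10^2 ≡ 49
10^36 = 10^32·10^4 ≡ 42
10^45 = 10^32·10^8·10^4·10^1 ≡ 162
10^60 = 10^32·10^16·10^8·10^4 ≡ 48
10^90 = 10^64·10^16·10^8·10^2 ≡ 180
10^180 = 10^128·10^32·10^16·10^4 ≡ 1  ← first divisor giving 1
The order is 180.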